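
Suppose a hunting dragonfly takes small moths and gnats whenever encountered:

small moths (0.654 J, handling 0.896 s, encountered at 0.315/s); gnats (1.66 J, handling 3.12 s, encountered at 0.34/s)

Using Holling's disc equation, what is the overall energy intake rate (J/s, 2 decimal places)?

0.33 J/s

Energy encountered per unit search time: 0.315×0.654 + 0.34×1.66 = 0.7704 J/s.
Handling time per unit search time: 0.315×0.896 + 0.34×3.12 = 1.343.
Rate = 0.7704/(1 + 1.343) = 0.3288 J/s.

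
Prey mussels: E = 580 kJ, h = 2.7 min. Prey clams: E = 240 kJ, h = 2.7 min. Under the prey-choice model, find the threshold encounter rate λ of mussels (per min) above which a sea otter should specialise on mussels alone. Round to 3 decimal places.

0.261 per min

The zero-one rule: include clams iff E₂/h₂ > λE₁/(1+λh₁). Equality gives the switch point.
λE₁h₂ = E₂ + λE₂h₁ ⇒ λ = E₂/(E₁h₂ − E₂h₁) = 240/(1566 − 648) = 0.2614 per min.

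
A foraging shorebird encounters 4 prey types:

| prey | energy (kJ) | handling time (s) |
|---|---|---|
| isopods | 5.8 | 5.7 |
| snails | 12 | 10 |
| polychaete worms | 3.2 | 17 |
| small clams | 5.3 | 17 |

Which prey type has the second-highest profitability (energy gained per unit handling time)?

isopods

In descending order of E/h:
snails: 12/10 = 1.2 kJ/s
isopods: 5.8/5.7 = 1.02 kJ/s
small clams: 5.3/17 = 0.312 kJ/s
polychaete worms: 3.2/17 = 0.188 kJ/s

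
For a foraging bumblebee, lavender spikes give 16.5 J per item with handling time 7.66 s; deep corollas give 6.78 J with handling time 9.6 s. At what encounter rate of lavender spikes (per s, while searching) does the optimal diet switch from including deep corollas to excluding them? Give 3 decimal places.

0.064 per s

Drop deep corollas once their profitability E₂/h₂ falls below the rate achievable on lavender spikes alone: E₂/h₂ = λE₁/(1 + λh₁).
Solve for λ: λE₁h₂ = E₂(1 + λh₁) → λ(E₁h₂ − E₂h₁) = E₂ → λ = E₂/(E₁h₂ − E₂h₁).
λ = 6.78/(16.5×9.6 − 6.78×7.66) = 6.78/106.5 = 0.06368 per s.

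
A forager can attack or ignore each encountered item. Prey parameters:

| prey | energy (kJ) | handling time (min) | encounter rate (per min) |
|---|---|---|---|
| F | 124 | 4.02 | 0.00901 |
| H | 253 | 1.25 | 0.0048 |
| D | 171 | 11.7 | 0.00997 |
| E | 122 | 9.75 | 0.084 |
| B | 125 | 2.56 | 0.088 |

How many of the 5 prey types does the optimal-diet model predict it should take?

5

Rank by E/h (kJ/min): H 202, B 48.8, F 30.8, D 14.6, E 12.5. Include each in turn until the next type's E/h falls below the running intake rate.
Rate on top 1: 1.207. B: 48.8 > 1.207 → include.
Rate on top 2: 9.92. F: 30.8 > 9.92 → include.
Rate on top 3: 10.52. D: 14.6 > 10.52 → include.
Rate on top 4: 10.86. E: 12.5 > 10.86 → include.
Optimal diet: H, B, F, D, E — 5 of 5 types.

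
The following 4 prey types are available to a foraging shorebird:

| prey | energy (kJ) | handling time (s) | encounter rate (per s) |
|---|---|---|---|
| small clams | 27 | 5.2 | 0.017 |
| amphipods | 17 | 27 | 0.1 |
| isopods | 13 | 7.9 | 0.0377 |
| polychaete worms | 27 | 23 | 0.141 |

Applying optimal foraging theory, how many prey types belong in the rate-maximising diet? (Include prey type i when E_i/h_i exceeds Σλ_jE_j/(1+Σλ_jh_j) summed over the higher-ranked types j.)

E/h in descending order: small clams 5.19, isopods 1.65, polychaete worms 1.17, amphipods 0.63 kJ/s. The optimal diet is the largest prefix of this list for which every included type satisfies E_i/h_i > R on the types above it.
Rate on top 1: 0.4217. isopods: 1.65 > 0.4217 → include.
Rate on top 2: 0.6847. polychaete worms: 1.17 > 0.6847 → include.
Rate on top 3: 1.027. amphipods: 0.63 < 1.027 → exclude; stop.
Optimal diet: small clams, isopods, polychaete worms — 3 of 4 types.

3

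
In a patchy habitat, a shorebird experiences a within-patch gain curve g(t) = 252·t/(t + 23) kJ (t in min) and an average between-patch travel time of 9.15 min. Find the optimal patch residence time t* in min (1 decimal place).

14.5 min

Maximise g(t)/(T+t): set derivative to zero → g'(t)(T+t) = g(t).
g'(t) = 252·23/(t + 23)². Setting 252·23/(t+23)² = 252t/[(t+23)(9.15+t)] gives 23(9.15+t) = t(t+23), so t² = 23×9.15 = 210.5.
t* = √210.5 = 14.51 min.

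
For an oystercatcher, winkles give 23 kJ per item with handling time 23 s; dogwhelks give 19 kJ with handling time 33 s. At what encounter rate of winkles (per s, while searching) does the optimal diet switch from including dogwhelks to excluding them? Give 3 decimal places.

The zero-one rule: include dogwhelks iff E₂/h₂ > λE₁/(1+λh₁). Equality gives the switch point.
λE₁h₂ = E₂ + λE₂h₁ ⇒ λ = E₂/(E₁h₂ − E₂h₁) = 19/(759 − 437) = 0.05901 per s.

0.059 per s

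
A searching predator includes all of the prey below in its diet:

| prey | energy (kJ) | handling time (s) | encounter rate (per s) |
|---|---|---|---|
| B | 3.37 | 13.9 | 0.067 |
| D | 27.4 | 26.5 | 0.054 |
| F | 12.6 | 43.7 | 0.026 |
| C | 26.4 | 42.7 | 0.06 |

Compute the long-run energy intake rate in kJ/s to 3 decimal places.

Energy encountered per unit search time: 0.067×3.37 + 0.054×27.4 + 0.026×12.6 + 0.06×26.4 = 3.617 kJ/s.
Handling time per unit search time: 0.067×13.9 + 0.054×26.5 + 0.026×43.7 + 0.06×42.7 = 6.061.
Rate = 3.617/(1 + 6.061) = 0.5123 kJ/s.

0.512 kJ/s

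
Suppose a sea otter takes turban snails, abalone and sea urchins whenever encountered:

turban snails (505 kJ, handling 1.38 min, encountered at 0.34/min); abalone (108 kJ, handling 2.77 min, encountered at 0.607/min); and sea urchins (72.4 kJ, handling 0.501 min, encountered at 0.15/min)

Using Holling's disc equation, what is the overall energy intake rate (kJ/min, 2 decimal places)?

76.92 kJ/min

Energy encountered per unit search time: 0.34×505 + 0.607×108 + 0.15×72.4 = 248.1 kJ/min.
Handling time per unit search time: 0.34×1.38 + 0.607×2.77 + 0.15×0.501 = 2.226.
Rate = 248.1/(1 + 2.226) = 76.92 kJ/min.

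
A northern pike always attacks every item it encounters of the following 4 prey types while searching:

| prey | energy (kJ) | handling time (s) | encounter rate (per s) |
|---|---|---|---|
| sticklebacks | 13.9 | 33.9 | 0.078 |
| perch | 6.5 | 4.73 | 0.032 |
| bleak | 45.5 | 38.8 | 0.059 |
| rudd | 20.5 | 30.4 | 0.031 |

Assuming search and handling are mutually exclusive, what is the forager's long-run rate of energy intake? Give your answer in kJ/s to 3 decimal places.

0.656 kJ/s

R = (0.078×13.9 + 0.032×6.5 + 0.059×45.5 + 0.031×20.5) / (1 + 0.078×33.9 + 0.032×4.73 + 0.059×38.8 + 0.031×30.4) = 4.612/7.027 = 0.6563 kJ/s.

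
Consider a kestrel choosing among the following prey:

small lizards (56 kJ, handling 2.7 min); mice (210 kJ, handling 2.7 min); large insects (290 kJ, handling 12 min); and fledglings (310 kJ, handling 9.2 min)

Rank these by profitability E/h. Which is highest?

In descending order of E/h:
mice: 210/2.7 = 77.8 kJ/min
fledglings: 310/9.2 = 33.7 kJ/min
large insects: 290/12 = 24.2 kJ/min
small lizards: 56/2.7 = 20.7 kJ/min

mice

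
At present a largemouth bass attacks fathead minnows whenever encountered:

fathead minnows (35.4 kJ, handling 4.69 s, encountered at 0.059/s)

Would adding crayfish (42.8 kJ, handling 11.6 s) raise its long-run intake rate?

On fathead minnows alone, R = ΣλE/(1+Σλh) = 2.089/1.277 = 1.636 kJ/s.
crayfish: E/h = 42.8/11.6 = 3.69 kJ/s.
Since 3.69 > R, including crayfish increases the long-run rate.

Yes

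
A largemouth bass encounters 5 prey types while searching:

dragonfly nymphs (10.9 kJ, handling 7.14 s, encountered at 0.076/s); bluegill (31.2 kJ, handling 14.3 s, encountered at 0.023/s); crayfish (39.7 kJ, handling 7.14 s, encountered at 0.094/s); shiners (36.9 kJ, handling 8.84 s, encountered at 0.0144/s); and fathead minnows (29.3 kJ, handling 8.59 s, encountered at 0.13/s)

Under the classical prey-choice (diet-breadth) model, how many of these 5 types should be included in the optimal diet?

Rank by E/h (kJ/s): crayfish 5.56, shiners 4.17, fathead minnows 3.41, bluegill 2.18, dragonfly nymphs 1.53. Include each in turn until the next type's E/h falls below the running intake rate.
Rate on top 1: 2.233. shiners: 4.17 > 2.233 → include.
Rate on top 2: 2.37. fathead minnows: 3.41 > 2.37 → include.
Rate on top 3: 2.769. bluegill: 2.18 < 2.769 → exclude; stop.
Optimal diet: crayfish, shiners, fathead minnows — 3 of 5 types.

3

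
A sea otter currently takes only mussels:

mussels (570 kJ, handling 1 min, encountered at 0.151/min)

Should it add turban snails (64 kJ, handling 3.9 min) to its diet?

No

On mussels alone, R = ΣλE/(1+Σλh) = 86.07/1.151 = 74.78 kJ/min.
Profitability of turban snails: 64/3.9 = 16.41 kJ/min.
16.41 < 74.78, so adding turban snails would lower the average — exclude it.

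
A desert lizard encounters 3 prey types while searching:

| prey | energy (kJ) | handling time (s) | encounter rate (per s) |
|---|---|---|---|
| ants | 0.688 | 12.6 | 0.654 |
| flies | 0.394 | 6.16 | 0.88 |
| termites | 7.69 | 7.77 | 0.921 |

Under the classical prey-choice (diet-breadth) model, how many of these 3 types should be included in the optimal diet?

Profitabilities (E/h, kJ/s): termites 0.99, flies 0.064, ants 0.0546. Add prey in this order while the next type's profitability exceeds the intake rate on those already taken.
Rate on top 1: 0.8684. flies: 0.064 < 0.8684 → exclude; stop.
Optimal diet: termites — 1 of 3 types.

1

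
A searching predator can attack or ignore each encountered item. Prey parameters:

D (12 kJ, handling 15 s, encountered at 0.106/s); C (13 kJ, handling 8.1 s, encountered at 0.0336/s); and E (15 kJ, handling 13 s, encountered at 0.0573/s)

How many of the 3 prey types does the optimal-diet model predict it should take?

3

Rank by E/h (kJ/s): C 1.6, E 1.15, D 0.8. Include each in turn until the next type's E/h falls below the running intake rate.
Rate on top 1: 0.3434. E: 1.15 > 0.3434 → include.
Rate on top 2: 0.6427. D: 0.8 > 0.6427 → include.
Optimal diet: C, E, D — 3 of 3 types.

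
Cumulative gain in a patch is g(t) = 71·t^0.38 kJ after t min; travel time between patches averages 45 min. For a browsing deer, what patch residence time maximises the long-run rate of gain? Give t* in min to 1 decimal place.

Optimal t* satisfies g'(t*) = g(t*)/(T + t*).
g'(t) = 0.38·71·t^-0.62. Setting 0.38·71·t^-0.62 = 71·t^0.38/(45+t) gives 0.38(45+t) = t, so 0.62·t = 0.38×45.
t* = 0.38×45/0.62 = 27.58 min.

27.6 min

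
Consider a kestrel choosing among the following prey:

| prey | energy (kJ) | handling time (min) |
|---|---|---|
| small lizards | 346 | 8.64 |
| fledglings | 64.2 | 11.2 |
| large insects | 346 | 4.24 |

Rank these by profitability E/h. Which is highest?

large insects

Profitability E/h (kJ/min): small lizards = 346/8.64 = 40, fledglings = 64.2/11.2 = 5.73, large insects = 346/4.24 = 81.6.
Ranked: large insects > small lizards > fledglings.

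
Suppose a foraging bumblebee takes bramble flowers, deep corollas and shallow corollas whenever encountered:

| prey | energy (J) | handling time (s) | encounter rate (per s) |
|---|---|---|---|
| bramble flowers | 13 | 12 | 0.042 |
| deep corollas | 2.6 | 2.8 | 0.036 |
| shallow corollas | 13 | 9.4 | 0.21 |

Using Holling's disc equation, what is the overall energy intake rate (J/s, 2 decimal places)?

0.94 J/s

R = Σλ_iE_i / (1 + Σλ_ih_i)
Numerator: 0.042×13 + 0.036×2.6 + 0.21×13 = 3.37
Denominator: 1 + 0.042×12 + 0.036×2.8 + 0.21×9.4 = 3.579
R = 3.37/3.579 = 0.9415 J/s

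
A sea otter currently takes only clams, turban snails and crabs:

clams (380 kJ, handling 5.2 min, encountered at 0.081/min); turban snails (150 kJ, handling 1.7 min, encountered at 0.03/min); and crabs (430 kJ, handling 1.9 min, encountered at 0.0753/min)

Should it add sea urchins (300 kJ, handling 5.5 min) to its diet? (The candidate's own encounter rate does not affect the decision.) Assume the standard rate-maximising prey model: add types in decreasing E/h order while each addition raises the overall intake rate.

Yes

Intake rate on the current diet: R = (0.081×380 + 0.03×150 + 0.0753×430) / (1 + 0.081×5.2 + 0.03×1.7 + 0.0753×1.9) = 67.66/1.615 = 41.89 kJ/min.
sea urchins: E/h = 300/5.5 = 54.55 kJ/min.
Since 54.55 > R, including sea urchins increases the long-run rate.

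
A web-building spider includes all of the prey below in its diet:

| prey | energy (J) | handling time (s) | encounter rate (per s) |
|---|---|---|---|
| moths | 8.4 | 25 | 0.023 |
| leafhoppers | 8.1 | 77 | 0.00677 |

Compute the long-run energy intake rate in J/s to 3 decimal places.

0.118 J/s

Energy encountered per unit search time: 0.023×8.4 + 0.00677×8.1 = 0.248 J/s.
Handling time per unit search time: 0.023×25 + 0.00677×77 = 1.096.
Rate = 0.248/(1 + 1.096) = 0.1183 J/s.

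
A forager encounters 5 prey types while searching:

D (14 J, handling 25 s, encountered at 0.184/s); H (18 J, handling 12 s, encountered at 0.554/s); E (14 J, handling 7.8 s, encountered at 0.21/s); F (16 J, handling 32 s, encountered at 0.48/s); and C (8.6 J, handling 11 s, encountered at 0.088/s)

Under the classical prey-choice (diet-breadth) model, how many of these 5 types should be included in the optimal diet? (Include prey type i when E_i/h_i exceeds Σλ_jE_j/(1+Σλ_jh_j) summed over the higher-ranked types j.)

E/h in descending order: E 1.79, H 1.5, C 0.782, D 0.56, F 0.5 J/s. The optimal diet is the largest prefix of this list for which every included type satisfies E_i/h_i > R on the types above it.
Rate on top 1: 1.114. H: 1.5 > 1.114 → include.
Rate on top 2: 1.39. C: 0.782 < 1.39 → exclude; stop.
Optimal diet: E, H — 2 of 5 types.

2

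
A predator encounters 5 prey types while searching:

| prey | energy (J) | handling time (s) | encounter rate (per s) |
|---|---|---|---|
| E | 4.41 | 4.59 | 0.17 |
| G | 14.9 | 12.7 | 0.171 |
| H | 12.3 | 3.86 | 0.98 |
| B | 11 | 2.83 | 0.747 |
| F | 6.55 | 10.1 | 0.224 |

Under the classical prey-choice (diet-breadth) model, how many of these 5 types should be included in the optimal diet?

2

E/h in descending order: B 3.89, H 3.19, G 1.17, E 0.961, F 0.649 J/s. The optimal diet is the largest prefix of this list for which every included type satisfies E_i/h_i > R on the types above it.
Rate on top 1: 2.639. H: 3.19 > 2.639 → include.
Rate on top 2: 2.939. G: 1.17 < 2.939 → exclude; stop.
Optimal diet: B, H — 2 of 5 types.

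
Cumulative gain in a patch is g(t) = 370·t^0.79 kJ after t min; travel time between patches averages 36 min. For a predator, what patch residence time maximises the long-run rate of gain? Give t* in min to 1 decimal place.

135.4 min

Optimal t* satisfies g'(t*) = g(t*)/(T + t*).
g'(t) = 0.79·370·t^-0.21. Setting 0.79·370·t^-0.21 = 370·t^0.79/(36+t) gives 0.79(36+t) = t, so 0.21·t = 0.79×36.
t* = 0.79×36/0.21 = 135.4 min.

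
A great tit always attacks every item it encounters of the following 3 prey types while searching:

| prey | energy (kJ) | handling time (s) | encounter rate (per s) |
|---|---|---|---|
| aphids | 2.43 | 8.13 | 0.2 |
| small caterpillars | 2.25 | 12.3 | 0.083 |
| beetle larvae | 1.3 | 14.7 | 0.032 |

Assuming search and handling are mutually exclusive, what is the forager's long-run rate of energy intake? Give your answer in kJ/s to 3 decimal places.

R = Σλ_iE_i / (1 + Σλ_ih_i)
Numerator: 0.2×2.43 + 0.083×2.25 + 0.032×1.3 = 0.7144
Denominator: 1 + 0.2×8.13 + 0.083×12.3 + 0.032×14.7 = 4.117
R = 0.7144/4.117 = 0.1735 kJ/s

0.173 kJ/s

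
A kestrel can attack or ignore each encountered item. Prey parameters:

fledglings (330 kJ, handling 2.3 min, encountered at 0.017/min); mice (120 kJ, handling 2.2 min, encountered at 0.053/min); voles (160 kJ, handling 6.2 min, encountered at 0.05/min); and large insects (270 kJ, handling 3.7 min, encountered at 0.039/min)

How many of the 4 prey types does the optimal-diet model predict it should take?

4

Profitabilities (E/h, kJ/min): fledglings 143, large insects 73, mice 54.5, voles 25.8. Add prey in this order while the next type's profitability exceeds the intake rate on those already taken.
Rate on top 1: 5.399. large insects: 73 > 5.399 → include.
Rate on top 2: 13.64. mice: 54.5 > 13.64 → include.
Rate on top 3: 17.31. voles: 25.8 > 17.31 → include.
Optimal diet: fledglings, large insects, mice, voles — 4 of 4 types.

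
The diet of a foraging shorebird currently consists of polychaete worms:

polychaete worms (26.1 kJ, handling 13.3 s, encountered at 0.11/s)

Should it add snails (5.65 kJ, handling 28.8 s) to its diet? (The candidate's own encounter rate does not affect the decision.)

Current rate: (0.11×26.1)/(1 + 0.11×13.3) = 1.166 kJ/s.
Profitability of snails: 5.65/28.8 = 0.1962 kJ/s.
Since 0.1962 < R, time spent handling snails is better spent searching.

No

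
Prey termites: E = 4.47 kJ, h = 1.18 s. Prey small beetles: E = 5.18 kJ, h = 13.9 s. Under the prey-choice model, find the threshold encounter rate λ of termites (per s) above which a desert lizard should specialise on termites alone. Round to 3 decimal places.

0.092 per s

At the threshold, the rate on termites alone equals the profitability of small beetles: λ·4.47/(1 + λ·1.18) = 5.18/13.9 = 0.3727.
Rearranging, λ(4.47 − 0.3727×1.18) = 0.3727, so λ = 0.3727/4.03 = 0.09247 per s.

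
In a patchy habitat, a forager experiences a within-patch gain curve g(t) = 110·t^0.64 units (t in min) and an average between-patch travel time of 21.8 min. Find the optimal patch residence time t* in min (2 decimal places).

Maximise g(t)/(T+t): set derivative to zero → g'(t)(T+t) = g(t).
g'(t) = 0.64·110·t^-0.36. Setting 0.64·110·t^-0.36 = 110·t^0.64/(21.8+t) gives 0.64(21.8+t) = t, so 0.36·t = 0.64×21.8.
t* = 0.64×21.8/0.36 = 38.76 min.

38.76 min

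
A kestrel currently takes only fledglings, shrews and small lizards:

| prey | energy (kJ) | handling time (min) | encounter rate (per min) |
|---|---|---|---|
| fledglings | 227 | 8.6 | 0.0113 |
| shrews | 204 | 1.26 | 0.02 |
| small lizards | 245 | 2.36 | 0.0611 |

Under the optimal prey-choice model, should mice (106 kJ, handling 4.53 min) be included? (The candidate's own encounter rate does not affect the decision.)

Yes

Intake rate on the current diet: R = (0.0113×227 + 0.02×204 + 0.0611×245) / (1 + 0.0113×8.6 + 0.02×1.26 + 0.0611×2.36) = 21.61/1.267 = 17.07 kJ/min.
Profitability of mice: 106/4.53 = 23.4 kJ/min.
23.4 > 17.07, so adding mice raises the average — include it.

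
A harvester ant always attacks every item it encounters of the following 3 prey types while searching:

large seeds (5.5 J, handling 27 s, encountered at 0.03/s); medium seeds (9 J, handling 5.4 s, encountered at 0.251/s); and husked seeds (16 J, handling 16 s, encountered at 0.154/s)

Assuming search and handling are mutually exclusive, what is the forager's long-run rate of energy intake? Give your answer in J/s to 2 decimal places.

0.87 J/s

Energy encountered per unit search time: 0.03×5.5 + 0.251×9 + 0.154×16 = 4.888 J/s.
Handling time per unit search time: 0.03×27 + 0.251×5.4 + 0.154×16 = 4.629.
Rate = 4.888/(1 + 4.629) = 0.8683 J/s.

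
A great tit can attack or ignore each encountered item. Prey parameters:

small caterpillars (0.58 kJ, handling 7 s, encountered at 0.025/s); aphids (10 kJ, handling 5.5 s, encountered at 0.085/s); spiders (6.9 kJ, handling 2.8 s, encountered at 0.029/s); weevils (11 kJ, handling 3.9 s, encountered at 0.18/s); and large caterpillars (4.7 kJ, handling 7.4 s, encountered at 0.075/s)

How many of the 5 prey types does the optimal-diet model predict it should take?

3

E/h in descending order: weevils 2.82, spiders 2.46, aphids 1.82, large caterpillars 0.635, small caterpillars 0.0829 kJ/s. The optimal diet is the largest prefix of this list for which every included type satisfies E_i/h_i > R on the types above it.
Rate on top 1: 1.163. spiders: 2.46 > 1.163 → include.
Rate on top 2: 1.223. aphids: 1.82 > 1.223 → include.
Rate on top 3: 1.346. large caterpillars: 0.635 < 1.346 → exclude; stop.
Optimal diet: weevils, spiders, aphids — 3 of 5 types.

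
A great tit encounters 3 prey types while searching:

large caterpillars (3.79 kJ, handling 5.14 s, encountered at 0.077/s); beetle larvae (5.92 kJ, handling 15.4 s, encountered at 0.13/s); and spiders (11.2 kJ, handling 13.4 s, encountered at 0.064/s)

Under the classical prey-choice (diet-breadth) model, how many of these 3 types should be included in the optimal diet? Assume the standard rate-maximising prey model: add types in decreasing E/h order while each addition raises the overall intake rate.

2

E/h in descending order: spiders 0.836, large caterpillars 0.737, beetle larvae 0.384 kJ/s. The optimal diet is the largest prefix of this list for which every included type satisfies E_i/h_i > R on the types above it.
Rate on top 1: 0.3859. large caterpillars: 0.737 > 0.3859 → include.
Rate on top 2: 0.4476. beetle larvae: 0.384 < 0.4476 → exclude; stop.
Optimal diet: spiders, large caterpillars — 2 of 3 types.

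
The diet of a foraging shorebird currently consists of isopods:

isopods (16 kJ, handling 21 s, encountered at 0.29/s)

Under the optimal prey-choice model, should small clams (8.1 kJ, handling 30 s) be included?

No

Intake rate on the current diet: R = (0.29×16) / (1 + 0.29×21) = 4.64/7.09 = 0.6544 kJ/s.
Profitability of small clams: 8.1/30 = 0.27 kJ/s.
Since 0.27 < R, time spent handling small clams is better spent searching.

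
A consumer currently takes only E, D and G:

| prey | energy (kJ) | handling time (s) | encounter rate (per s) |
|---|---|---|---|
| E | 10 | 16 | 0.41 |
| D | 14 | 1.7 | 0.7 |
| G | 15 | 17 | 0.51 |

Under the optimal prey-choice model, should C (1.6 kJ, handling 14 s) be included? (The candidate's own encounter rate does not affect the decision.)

Current rate: (0.41×10 + 0.7×14 + 0.51×15)/(1 + 0.41×16 + 0.7×1.7 + 0.51×17) = 1.237 kJ/s.
C: E/h = 1.6/14 = 0.1143 kJ/s.
Since 0.1143 < R, time spent handling C is better spent searching.

No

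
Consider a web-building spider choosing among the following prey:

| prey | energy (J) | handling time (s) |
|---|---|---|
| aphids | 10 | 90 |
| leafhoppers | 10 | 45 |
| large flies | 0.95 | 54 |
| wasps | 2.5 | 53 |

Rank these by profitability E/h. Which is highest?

leafhoppers

Profitability E/h (J/s): aphids = 10/90 = 0.111, leafhoppers = 10/45 = 0.222, large flies = 0.95/54 = 0.0176, wasps = 2.5/53 = 0.0472.
Ranked: leafhoppers > aphids > wasps > large flies.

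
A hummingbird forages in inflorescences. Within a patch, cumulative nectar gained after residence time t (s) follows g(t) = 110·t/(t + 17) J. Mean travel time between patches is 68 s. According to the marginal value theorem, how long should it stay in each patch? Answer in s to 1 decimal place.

34.0 s

Maximise g(t)/(T+t): set derivative to zero → g'(t)(T+t) = g(t).
g'(t) = 110·17/(t + 17)². Setting 110·17/(t+17)² = 110t/[(t+17)(68+t)] gives 17(68+t) = t(t+17), so t² = 17×68 = 1156.
t* = √1156 = 34 s.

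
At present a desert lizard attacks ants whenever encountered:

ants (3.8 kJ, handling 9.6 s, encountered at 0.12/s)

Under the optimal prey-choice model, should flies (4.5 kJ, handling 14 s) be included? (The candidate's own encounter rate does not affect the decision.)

Intake rate on the current diet: R = (0.12×3.8) / (1 + 0.12×9.6) = 0.456/2.152 = 0.2119 kJ/s.
Profitability of flies: 4.5/14 = 0.3214 kJ/s.
Since 0.3214 > R, including flies increases the long-run rate.

Yes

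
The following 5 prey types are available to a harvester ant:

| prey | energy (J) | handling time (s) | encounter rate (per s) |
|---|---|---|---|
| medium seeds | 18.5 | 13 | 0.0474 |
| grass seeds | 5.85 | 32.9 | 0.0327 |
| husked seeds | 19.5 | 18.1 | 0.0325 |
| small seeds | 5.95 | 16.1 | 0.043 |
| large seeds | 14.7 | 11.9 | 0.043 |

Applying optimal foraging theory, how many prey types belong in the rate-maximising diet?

Profitabilities (E/h, J/s): medium seeds 1.42, large seeds 1.24, husked seeds 1.08, small seeds 0.37, grass seeds 0.178. Add prey in this order while the next type's profitability exceeds the intake rate on those already taken.
Rate on top 1: 0.5426. large seeds: 1.24 > 0.5426 → include.
Rate on top 2: 0.7091. husked seeds: 1.08 > 0.7091 → include.
Rate on top 3: 0.7889. small seeds: 0.37 < 0.7889 → exclude; stop.
Optimal diet: medium seeds, large seeds, husked seeds — 3 of 5 types.

3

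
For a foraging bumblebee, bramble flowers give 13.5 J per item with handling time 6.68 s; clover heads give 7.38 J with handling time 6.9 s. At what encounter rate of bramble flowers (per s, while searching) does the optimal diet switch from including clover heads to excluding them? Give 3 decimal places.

At the threshold, the rate on bramble flowers alone equals the profitability of clover heads: λ·13.5/(1 + λ·6.68) = 7.38/6.9 = 1.07.
Rearranging, λ(13.5 − 1.07×6.68) = 1.07, so λ = 1.07/6.355 = 0.1683 per s.

0.168 per s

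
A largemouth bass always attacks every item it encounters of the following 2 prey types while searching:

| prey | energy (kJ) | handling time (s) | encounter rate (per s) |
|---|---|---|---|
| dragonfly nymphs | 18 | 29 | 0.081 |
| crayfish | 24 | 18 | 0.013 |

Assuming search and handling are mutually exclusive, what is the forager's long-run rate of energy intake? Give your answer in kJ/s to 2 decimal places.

R = Σλ_iE_i / (1 + Σλ_ih_i)
Numerator: 0.081×18 + 0.013×24 = 1.77
Denominator: 1 + 0.081×29 + 0.013×18 = 3.583
R = 1.77/3.583 = 0.494 kJ/s

0.49 kJ/s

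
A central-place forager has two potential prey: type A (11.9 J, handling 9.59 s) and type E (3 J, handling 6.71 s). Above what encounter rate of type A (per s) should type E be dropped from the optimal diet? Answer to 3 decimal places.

0.059 per s

At the threshold, the rate on type A alone equals the profitability of type E: λ·11.9/(1 + λ·9.59) = 3/6.71 = 0.4471.
Rearranging, λ(11.9 − 0.4471×9.59) = 0.4471, so λ = 0.4471/7.612 = 0.05873 per s.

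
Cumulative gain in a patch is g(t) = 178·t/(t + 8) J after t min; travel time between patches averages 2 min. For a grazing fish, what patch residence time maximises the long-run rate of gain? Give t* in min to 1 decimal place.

4.0 min

By the marginal value theorem, leave when the instantaneous gain rate g'(t) equals the habitat-wide average g(t)/(T + t).
g'(t) = 178·8/(t + 8)². Setting 178·8/(t+8)² = 178t/[(t+8)(2+t)] gives 8(2+t) = t(t+8), so t² = 8×2 = 16.
t* = √16 = 4 min.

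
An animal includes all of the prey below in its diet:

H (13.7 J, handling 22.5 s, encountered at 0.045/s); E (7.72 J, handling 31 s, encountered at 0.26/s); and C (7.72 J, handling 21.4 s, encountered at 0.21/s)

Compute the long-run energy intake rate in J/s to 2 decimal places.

0.29 J/s

R = Σλ_iE_i / (1 + Σλ_ih_i)
Numerator: 0.045×13.7 + 0.26×7.72 + 0.21×7.72 = 4.245
Denominator: 1 + 0.045×22.5 + 0.26×31 + 0.21×21.4 = 14.57
R = 4.245/14.57 = 0.2914 J/s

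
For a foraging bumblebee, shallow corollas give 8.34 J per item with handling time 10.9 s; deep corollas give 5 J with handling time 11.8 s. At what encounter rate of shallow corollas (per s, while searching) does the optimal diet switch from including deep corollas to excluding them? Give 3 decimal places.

0.114 per s

The zero-one rule: include deep corollas iff E₂/h₂ > λE₁/(1+λh₁). Equality gives the switch point.
λE₁h₂ = E₂ + λE₂h₁ ⇒ λ = E₂/(E₁h₂ − E₂h₁) = 5/(98.41 − 54.5) = 0.1139 per s.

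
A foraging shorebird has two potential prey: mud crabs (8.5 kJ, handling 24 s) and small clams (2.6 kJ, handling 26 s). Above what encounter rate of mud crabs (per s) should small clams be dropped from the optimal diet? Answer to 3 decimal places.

Drop small clams once their profitability E₂/h₂ falls below the rate achievable on mud crabs alone: E₂/h₂ = λE₁/(1 + λh₁).
Solve for λ: λE₁h₂ = E₂(1 + λh₁) → λ(E₁h₂ − E₂h₁) = E₂ → λ = E₂/(E₁h₂ − E₂h₁).
λ = 2.6/(8.5×26 − 2.6×24) = 2.6/158.6 = 0.01639 per s.

0.016 per s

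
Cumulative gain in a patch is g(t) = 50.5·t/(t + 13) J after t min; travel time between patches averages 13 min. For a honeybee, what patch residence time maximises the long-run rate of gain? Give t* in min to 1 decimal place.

13.0 min

Maximise g(t)/(T+t): set derivative to zero → g'(t)(T+t) = g(t).
g'(t) = 50.5·13/(t + 13)². Setting 50.5·13/(t+13)² = 50.5t/[(t+13)(13+t)] gives 13(13+t) = t(t+13), so t² = 13×13 = 169.
t* = √169 = 13 min.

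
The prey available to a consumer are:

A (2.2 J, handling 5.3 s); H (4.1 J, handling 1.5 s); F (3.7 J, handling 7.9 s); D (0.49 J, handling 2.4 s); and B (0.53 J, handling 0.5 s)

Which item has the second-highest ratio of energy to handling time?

B

Profitability E/h (J/s): A = 2.2/5.3 = 0.415, H = 4.1/1.5 = 2.73, F = 3.7/7.9 = 0.468, D = 0.49/2.4 = 0.204, B = 0.53/0.5 = 1.06.
Ranked: H > B > F > A > D.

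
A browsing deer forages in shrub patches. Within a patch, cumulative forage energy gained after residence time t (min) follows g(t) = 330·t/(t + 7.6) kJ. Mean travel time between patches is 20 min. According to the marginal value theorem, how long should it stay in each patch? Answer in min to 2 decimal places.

12.33 min

Optimal t* satisfies g'(t*) = g(t*)/(T + t*).
g'(t) = 330·7.6/(t + 7.6)². Setting 330·7.6/(t+7.6)² = 330t/[(t+7.6)(20+t)] gives 7.6(20+t) = t(t+7.6), so t² = 7.6×20 = 152.
t* = √152 = 12.33 min.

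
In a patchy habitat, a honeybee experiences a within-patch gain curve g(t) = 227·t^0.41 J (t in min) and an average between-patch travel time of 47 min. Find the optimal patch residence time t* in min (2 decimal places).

32.66 min

Maximise g(t)/(T+t): set derivative to zero → g'(t)(T+t) = g(t).
g'(t) = 0.41·227·t^-0.59. Setting 0.41·227·t^-0.59 = 227·t^0.41/(47+t) gives 0.41(47+t) = t, so 0.59·t = 0.41×47.
t* = 0.41×47/0.59 = 32.66 min.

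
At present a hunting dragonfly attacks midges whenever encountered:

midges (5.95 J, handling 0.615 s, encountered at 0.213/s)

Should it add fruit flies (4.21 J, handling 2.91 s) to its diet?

Current rate: (0.213×5.95)/(1 + 0.213×0.615) = 1.121 J/s.
Profitability of fruit flies: 4.21/2.91 = 1.447 J/s.
Since 1.447 > R, including fruit flies increases the long-run rate.

Yes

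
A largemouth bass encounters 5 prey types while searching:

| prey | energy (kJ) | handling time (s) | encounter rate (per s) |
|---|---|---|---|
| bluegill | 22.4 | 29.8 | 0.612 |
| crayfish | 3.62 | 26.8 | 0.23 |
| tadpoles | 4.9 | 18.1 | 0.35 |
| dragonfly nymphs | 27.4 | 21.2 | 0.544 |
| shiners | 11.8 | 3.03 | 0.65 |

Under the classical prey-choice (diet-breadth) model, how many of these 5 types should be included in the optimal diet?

Profitabilities (E/h, kJ/s): shiners 3.89, dragonfly nymphs 1.29, bluegill 0.752, tadpoles 0.271, crayfish 0.135. Add prey in this order while the next type's profitability exceeds the intake rate on those already taken.
Rate on top 1: 2.583. dragonfly nymphs: 1.29 < 2.583 → exclude; stop.
Optimal diet: shiners — 1 of 5 types.

1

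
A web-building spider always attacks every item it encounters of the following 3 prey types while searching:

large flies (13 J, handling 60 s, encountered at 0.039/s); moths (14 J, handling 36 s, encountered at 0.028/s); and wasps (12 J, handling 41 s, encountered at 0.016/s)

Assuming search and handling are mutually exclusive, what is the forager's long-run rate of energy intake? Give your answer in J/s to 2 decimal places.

0.22 J/s

R = Σλ_iE_i / (1 + Σλ_ih_i)
Numerator: 0.039×13 + 0.028×14 + 0.016×12 = 1.091
Denominator: 1 + 0.039×60 + 0.028×36 + 0.016×41 = 5.004
R = 1.091/5.004 = 0.218 J/s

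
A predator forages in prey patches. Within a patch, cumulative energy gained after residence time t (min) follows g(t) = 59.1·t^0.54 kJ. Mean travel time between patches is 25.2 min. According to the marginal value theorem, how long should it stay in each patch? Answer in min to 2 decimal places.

29.58 min

By the marginal value theorem, leave when the instantaneous gain rate g'(t) equals the habitat-wide average g(t)/(T + t).
g'(t) = 0.54·59.1·t^-0.46. Setting 0.54·59.1·t^-0.46 = 59.1·t^0.54/(25.2+t) gives 0.54(25.2+t) = t, so 0.46·t = 0.54×25.2.
t* = 0.54×25.2/0.46 = 29.58 min.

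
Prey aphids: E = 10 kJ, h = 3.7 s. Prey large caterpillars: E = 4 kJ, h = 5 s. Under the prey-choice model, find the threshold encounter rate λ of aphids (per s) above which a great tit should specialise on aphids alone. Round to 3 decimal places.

0.114 per s

At the threshold, the rate on aphids alone equals the profitability of large caterpillars: λ·10/(1 + λ·3.7) = 4/5 = 0.8.
Rearranging, λ(10 − 0.8×3.7) = 0.8, so λ = 0.8/7.04 = 0.1136 per s.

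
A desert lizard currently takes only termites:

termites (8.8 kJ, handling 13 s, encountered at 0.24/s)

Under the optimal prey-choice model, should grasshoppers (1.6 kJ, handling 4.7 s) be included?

Intake rate on the current diet: R = (0.24×8.8) / (1 + 0.24×13) = 2.112/4.12 = 0.5126 kJ/s.
Profitability of grasshoppers: 1.6/4.7 = 0.3404 kJ/s.
Since 0.3404 < R, time spent handling grasshoppers is better spent searching.

No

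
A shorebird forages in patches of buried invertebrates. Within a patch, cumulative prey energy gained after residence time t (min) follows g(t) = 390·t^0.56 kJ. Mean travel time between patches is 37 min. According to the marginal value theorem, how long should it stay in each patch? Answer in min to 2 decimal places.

By the marginal value theorem, leave when the instantaneous gain rate g'(t) equals the habitat-wide average g(t)/(T + t).
g'(t) = 0.56·390·t^-0.44. Setting 0.56·390·t^-0.44 = 390·t^0.56/(37+t) gives 0.56(37+t) = t, so 0.44·t = 0.56×37.
t* = 0.56×37/0.44 = 47.09 min.

47.09 min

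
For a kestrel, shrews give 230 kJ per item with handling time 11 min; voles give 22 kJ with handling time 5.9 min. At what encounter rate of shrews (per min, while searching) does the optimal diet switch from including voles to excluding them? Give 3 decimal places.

0.020 per min

At the threshold, the rate on shrews alone equals the profitability of voles: λ·230/(1 + λ·11) = 22/5.9 = 3.729.
Rearranging, λ(230 − 3.729×11) = 3.729, so λ = 3.729/189 = 0.01973 per min.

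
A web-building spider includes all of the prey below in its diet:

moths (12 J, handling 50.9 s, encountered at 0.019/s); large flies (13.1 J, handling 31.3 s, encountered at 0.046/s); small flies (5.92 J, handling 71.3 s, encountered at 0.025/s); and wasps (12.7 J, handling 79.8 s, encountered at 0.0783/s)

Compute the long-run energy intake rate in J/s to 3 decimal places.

R = (0.019×12 + 0.046×13.1 + 0.025×5.92 + 0.0783×12.7) / (1 + 0.019×50.9 + 0.046×31.3 + 0.025×71.3 + 0.0783×79.8) = 1.973/11.44 = 0.1725 J/s.

0.172 J/s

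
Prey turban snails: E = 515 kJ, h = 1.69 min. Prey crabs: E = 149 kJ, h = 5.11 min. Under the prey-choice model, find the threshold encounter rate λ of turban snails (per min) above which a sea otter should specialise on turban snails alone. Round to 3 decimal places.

At the threshold, the rate on turban snails alone equals the profitability of crabs: λ·515/(1 + λ·1.69) = 149/5.11 = 29.16.
Rearranging, λ(515 − 29.16×1.69) = 29.16, so λ = 29.16/465.7 = 0.06261 per min.

0.063 per min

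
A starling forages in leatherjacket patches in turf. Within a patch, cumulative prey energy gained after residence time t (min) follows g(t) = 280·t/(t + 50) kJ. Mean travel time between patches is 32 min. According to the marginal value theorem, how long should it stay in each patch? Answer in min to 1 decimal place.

By the marginal value theorem, leave when the instantaneous gain rate g'(t) equals the habitat-wide average g(t)/(T + t).
g'(t) = 280·50/(t + 50)². Setting 280·50/(t+50)² = 280t/[(t+50)(32+t)] gives 50(32+t) = t(t+50), so t² = 50×32 = 1600.
t* = √1600 = 40 min.

40.0 min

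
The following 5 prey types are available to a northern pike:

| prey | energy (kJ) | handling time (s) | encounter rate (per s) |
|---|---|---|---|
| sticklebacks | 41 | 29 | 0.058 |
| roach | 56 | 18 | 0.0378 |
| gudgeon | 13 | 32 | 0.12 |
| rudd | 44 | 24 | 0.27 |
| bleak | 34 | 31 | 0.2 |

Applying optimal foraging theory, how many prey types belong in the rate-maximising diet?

E/h in descending order: roach 3.11, rudd 1.83, sticklebacks 1.41, bleak 1.1, gudgeon 0.406 kJ/s. The optimal diet is the largest prefix of this list for which every included type satisfies E_i/h_i > R on the types above it.
Rate on top 1: 1.26. rudd: 1.83 > 1.26 → include.
Rate on top 2: 1.715. sticklebacks: 1.41 < 1.715 → exclude; stop.
Optimal diet: roach, rudd — 2 of 5 types.

2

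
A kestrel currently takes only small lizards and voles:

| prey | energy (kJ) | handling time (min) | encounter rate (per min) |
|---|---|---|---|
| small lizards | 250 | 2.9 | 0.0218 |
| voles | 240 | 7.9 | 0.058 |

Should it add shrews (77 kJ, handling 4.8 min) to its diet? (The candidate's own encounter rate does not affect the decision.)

Yes

On small lizards and voles alone, R = ΣλE/(1+Σλh) = 19.37/1.521 = 12.73 kJ/min.
Profitability of shrews: 77/4.8 = 16.04 kJ/min.
16.04 > 12.73, so adding shrews raises the average — include it.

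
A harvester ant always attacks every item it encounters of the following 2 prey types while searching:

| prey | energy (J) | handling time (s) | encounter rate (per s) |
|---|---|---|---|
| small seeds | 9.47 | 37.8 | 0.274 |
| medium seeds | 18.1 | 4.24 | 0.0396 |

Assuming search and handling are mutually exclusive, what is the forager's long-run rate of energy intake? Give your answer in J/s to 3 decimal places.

0.287 J/s

R = Σλ_iE_i / (1 + Σλ_ih_i)
Numerator: 0.274×9.47 + 0.0396×18.1 = 3.312
Denominator: 1 + 0.274×37.8 + 0.0396×4.24 = 11.53
R = 3.312/11.53 = 0.2873 J/s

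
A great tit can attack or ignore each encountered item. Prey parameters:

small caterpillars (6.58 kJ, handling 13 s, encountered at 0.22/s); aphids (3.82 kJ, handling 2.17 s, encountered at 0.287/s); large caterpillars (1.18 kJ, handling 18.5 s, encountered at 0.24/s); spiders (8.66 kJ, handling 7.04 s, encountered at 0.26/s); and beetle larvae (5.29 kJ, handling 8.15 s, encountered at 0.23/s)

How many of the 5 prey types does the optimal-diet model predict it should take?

2

Profitabilities (E/h, kJ/s): aphids 1.76, spiders 1.23, beetle larvae 0.649, small caterpillars 0.506, large caterpillars 0.0638. Add prey in this order while the next type's profitability exceeds the intake rate on those already taken.
Rate on top 1: 0.6756. spiders: 1.23 > 0.6756 → include.
Rate on top 2: 0.9695. beetle larvae: 0.649 < 0.9695 → exclude; stop.
Optimal diet: aphids, spiders — 2 of 5 types.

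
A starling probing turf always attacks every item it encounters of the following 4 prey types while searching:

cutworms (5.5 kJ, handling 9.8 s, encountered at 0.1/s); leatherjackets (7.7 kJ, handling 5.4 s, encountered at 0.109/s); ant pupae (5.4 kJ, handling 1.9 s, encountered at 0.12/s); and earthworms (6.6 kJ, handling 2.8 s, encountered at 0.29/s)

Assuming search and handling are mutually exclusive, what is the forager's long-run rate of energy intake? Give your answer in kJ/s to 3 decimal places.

1.095 kJ/s

R = (0.1×5.5 + 0.109×7.7 + 0.12×5.4 + 0.29×6.6) / (1 + 0.1×9.8 + 0.109×5.4 + 0.12×1.9 + 0.29×2.8) = 3.951/3.609 = 1.095 kJ/s.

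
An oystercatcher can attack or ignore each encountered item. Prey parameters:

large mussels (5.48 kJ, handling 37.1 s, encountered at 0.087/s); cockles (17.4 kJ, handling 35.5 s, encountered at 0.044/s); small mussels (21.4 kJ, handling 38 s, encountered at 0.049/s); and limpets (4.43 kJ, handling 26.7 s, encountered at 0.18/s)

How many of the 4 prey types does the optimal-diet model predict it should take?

E/h in descending order: small mussels 0.563, cockles 0.49, limpets 0.166, large mussels 0.148 kJ/s. The optimal diet is the largest prefix of this list for which every included type satisfies E_i/h_i > R on the types above it.
Rate on top 1: 0.3664. cockles: 0.49 > 0.3664 → include.
Rate on top 2: 0.4101. limpets: 0.166 < 0.4101 → exclude; stop.
Optimal diet: small mussels, cockles — 2 of 4 types.

2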